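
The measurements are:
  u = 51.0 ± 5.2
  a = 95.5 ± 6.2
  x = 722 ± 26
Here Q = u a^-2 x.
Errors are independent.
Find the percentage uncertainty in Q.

16.9%

Each factor contributes (exponent × relative error)² to (δQ/Q)²:
  (1·δu/u)² = (1×0.102)² = 0.0104;  (-2·δa/a)² = (-2×0.0649)² = 0.0169;  (1·δx/x)² = (1×0.0360)² = 0.00130
δQ/Q = √(0.0286) = 0.169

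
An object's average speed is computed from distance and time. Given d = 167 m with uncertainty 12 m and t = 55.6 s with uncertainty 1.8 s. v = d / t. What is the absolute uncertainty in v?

For a monomial v ∝ d, t^-1, fractional errors add in quadrature:
  (1·δd/d)² = (1×0.0719)² = 0.00516;  (-1·δt/t)² = (-1×0.0324)² = 0.00105
δv/v = √(0.00621) = 0.0788
v = 3.00 m/s, so δv = 0.0788 × 3.00 = 0.237 m/s.

0.237 m/s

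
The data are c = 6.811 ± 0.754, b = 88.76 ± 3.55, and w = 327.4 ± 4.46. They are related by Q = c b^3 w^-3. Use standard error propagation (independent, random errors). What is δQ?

For a monomial Q ∝ c, b^3, w^-3, fractional errors add in quadrature:
  (1·δc/c)² = (1×0.111)² = 0.0123;  (3·δb/b)² = (3×0.0400)² = 0.0144;  (-3·δw/w)² = (-3×0.0136)² = 0.00167
δQ/Q = √(0.0283) = 0.168
Q = 0.1357, so δQ = 0.168 × 0.1357 = 0.0228.

0.0228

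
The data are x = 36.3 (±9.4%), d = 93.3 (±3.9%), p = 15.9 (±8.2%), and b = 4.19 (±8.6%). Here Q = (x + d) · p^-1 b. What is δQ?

Let u = x + d = 130. δu = √(δx² + δd²) = √(11.6 + 13.2) = 4.99, so δu/u = 0.0385.
Q is then a monomial in u, p, b:
δQ/Q = √((δu/u)² + (-1·δp/p)² + (1·δb/b)²) = √(0.00148 + 0.00672 + 0.00740) = 0.125
Q = 34.2, so δQ = 0.125 × 34.2 = 4.27.

4.27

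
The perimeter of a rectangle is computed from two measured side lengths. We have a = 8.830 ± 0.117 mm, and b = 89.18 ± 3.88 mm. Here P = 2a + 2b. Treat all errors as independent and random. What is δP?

Sums and differences: (δP)² = Σ (cᵢ δxᵢ)².
  (2·δa)² = 0.0548;  (2·δb)² = 60.2
δP = √(60.3) = 7.76 mm

7.76 mm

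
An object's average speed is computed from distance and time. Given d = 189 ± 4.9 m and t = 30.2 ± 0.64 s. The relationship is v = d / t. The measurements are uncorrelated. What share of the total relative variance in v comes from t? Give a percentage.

40.1%

(δv/v)² = (1·δd/d)² + (-1·δt/t)²
  d term: (1×0.0259)² = 0.000672
  t term: (-1×0.0212)² = 0.000449
Total = 0.00112. Share from t = 0.000449/0.00112 = 0.401.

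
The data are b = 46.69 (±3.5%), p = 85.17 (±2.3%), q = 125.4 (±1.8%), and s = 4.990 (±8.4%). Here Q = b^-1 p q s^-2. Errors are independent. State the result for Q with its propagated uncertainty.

9.187 ± 1.60

Since Q is a product/quotient, work with relative uncertainties:
  (-1·δb/b)² = (-1×0.0350)² = 0.00123;  (1·δp/p)² = (1×0.0230)² = 0.000529;  (1·δq/q)² = (1×0.0180)² = 0.000324;  (-2·δs/s)² = (-2×0.0840)² = 0.0282
δQ/Q = √(0.0303) = 0.174
Q = 9.187, so δQ = 0.174 × 9.187 = 1.60.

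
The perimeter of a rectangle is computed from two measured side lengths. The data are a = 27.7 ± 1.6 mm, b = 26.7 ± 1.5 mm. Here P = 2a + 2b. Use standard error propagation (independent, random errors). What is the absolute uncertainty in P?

4.39 mm

Absolute uncertainties add in quadrature for a linear combination:
  (2·δa)² = 10.2;  (2·δb)² = 9.00
δP = √(19.2) = 4.39 mm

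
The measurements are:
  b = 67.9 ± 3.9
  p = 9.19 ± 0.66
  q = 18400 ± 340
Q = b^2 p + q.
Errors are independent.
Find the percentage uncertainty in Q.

9.46%

Let w = b^2·p = 42400. δw/w = √((2·δb/b)² + (1·δp/p)²) = √(0.0132 + 0.00516) = 0.135, so δw = 5740.
Q = w + q: δQ = √(δw² + δq²) = √(3.29e+07 + 1.16e+05) = 5750
Q = 60800, so δQ/Q = 5750/60800 = 0.0946.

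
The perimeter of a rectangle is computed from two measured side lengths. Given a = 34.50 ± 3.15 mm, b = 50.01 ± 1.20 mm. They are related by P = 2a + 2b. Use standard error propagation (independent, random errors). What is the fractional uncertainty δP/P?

Absolute uncertainties add in quadrature for a linear combination:
  (2·δa)² = 39.7;  (2·δb)² = 5.76
δP = √(45.4) = 6.74 mm
P = 169.0 mm, so δP/P = 6.74/169.0 = 0.0399.

0.0399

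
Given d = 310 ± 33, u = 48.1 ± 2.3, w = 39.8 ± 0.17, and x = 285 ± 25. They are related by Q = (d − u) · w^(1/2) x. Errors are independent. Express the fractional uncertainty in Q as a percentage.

Let h = d − u = 262. δh = √(δd² + δu²) = √(1090 + 5.29) = 33.1, so δh/h = 0.126.
Q is then a monomial in h, w, x:
δQ/Q = √((δh/h)² + (½·δw/w)² + (1·δx/x)²) = √(0.0160 + 4.56e-06 + 0.00769) = 0.154

15.4%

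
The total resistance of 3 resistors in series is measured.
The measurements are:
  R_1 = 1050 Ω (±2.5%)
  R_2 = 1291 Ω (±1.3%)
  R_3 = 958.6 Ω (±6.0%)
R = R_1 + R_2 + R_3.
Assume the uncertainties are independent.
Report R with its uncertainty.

Sums and differences: (δR)² = Σ (cᵢ δxᵢ)².
  (δR_1)² = 689;  (δR_2)² = 282;  (δR_3)² = 3310
δR = √(4280) = 65.4 Ω
R = 3300 Ω.

3300 ± 65.4 Ω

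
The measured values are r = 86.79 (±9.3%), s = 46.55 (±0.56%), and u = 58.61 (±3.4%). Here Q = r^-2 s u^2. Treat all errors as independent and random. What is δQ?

Since Q is a product/quotient, work with relative uncertainties:
  (-2·δr/r)² = (-2×0.0930)² = 0.0346;  (1·δs/s)² = (1×0.00560)² = 3.14e-05;  (2·δu/u)² = (2×0.0340)² = 0.00462
δQ/Q = √(0.0393) = 0.198
Q = 21.23, so δQ = 0.198 × 21.23 = 4.21.

4.21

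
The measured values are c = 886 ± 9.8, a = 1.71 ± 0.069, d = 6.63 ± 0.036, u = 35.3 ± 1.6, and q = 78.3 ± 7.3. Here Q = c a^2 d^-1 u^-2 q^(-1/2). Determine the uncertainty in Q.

0.00463

Q is a product of powers, so relative uncertainties combine in quadrature:
  (1·δc/c)² = (1×0.0111)² = 0.000122;  (2·δa/a)² = (2×0.0404)² = 0.00651;  (-1·δd/d)² = (-1×0.00543)² = 2.95e-05;  (-2·δu/u)² = (-2×0.0453)² = 0.00822;  (−½·δq/q)² = (-0.5×0.0932)² = 0.00217
δQ/Q = √(0.0171) = 0.131
Q = 0.0354, so δQ = 0.131 × 0.0354 = 0.00463.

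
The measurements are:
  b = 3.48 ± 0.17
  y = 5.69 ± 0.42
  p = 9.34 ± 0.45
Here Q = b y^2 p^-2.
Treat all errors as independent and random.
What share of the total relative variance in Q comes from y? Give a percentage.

65.1%

(δQ/Q)² = (1·δb/b)² + (2·δy/y)² + (-2·δp/p)²
  b term: (1×0.0489)² = 0.00239
  y term: (2×0.0738)² = 0.0218
  p term: (-2×0.0482)² = 0.00929
Total = 0.0335. Share from y = 0.0218/0.0335 = 0.651.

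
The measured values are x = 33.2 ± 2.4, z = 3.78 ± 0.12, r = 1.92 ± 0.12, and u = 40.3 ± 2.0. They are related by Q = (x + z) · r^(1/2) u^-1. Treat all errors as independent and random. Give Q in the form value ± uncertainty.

Let w = x + z = 37.0. δw = √(δx² + δz²) = √(5.76 + 0.0144) = 2.40, so δw/w = 0.0650.
Q is then a monomial in w, r, u:
δQ/Q = √((δw/w)² + (½·δr/r)² + (-1·δu/u)²) = √(0.00422 + 0.000977 + 0.00246) = 0.0875
Q = 1.27, so δQ = 0.0875 × 1.27 = 0.111.

1.27 ± 0.111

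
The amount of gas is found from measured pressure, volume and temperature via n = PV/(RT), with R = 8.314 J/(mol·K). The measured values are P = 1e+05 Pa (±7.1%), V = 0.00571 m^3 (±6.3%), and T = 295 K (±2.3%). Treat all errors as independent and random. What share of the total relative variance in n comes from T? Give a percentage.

5.55%

(δn/n)² = (1·δP/P)² + (1·δV/V)² + (-1·δT/T)²
  P term: (1×0.0710)² = 0.00504
  V term: (1×0.0630)² = 0.00397
  T term: (-1×0.0230)² = 0.000529
Total = 0.00954. Share from T = 0.000529/0.00954 = 0.0555.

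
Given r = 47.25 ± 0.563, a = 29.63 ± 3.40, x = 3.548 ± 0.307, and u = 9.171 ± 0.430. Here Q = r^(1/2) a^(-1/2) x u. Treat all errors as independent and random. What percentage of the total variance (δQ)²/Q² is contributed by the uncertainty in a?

(δQ/Q)² = (½·δr/r)² + (−½·δa/a)² + (1·δx/x)² + (1·δu/u)²
  r term: (0.5×0.0119)² = 3.55e-05
  a term: (-0.5×0.115)² = 0.00329
  x term: (1×0.0865)² = 0.00749
  u term: (1×0.0469)² = 0.00220
Total = 0.0130. Share from a = 0.00329/0.0130 = 0.253.

25.3%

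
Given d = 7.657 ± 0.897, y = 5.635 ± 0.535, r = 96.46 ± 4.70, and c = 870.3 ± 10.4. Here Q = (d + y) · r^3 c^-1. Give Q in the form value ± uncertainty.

Let u = d + y = 13.29. δu = √(δd² + δy²) = √(0.805 + 0.286) = 1.04, so δu/u = 0.0786.
Q is then a monomial in u, r, c:
δQ/Q = √((δu/u)² + (3·δr/r)² + (-1·δc/c)²) = √(0.00617 + 0.0214 + 0.000143) = 0.166
Q = 13710, so δQ = 0.166 × 13710 = 2280.

13710 ± 2280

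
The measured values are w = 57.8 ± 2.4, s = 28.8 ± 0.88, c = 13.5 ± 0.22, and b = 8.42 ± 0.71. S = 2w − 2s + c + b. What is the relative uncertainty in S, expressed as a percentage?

6.46%

For a sum/difference, combine absolute errors in quadrature:
  (2·δw)² = 23.0;  (2·δs)² = 3.10;  (δc)² = 0.0484;  (δb)² = 0.504
δS = √(26.7) = 5.17
S = 79.9, so δS/S = 5.17/79.9 = 0.0646.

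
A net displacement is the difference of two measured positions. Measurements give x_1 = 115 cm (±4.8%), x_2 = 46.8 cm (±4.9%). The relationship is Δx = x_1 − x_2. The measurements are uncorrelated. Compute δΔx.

Absolute uncertainties add in quadrature for a linear combination:
  (δx_1)² = 30.5;  (δx_2)² = 5.26
δΔx = √(35.7) = 5.98 cm

5.98 cm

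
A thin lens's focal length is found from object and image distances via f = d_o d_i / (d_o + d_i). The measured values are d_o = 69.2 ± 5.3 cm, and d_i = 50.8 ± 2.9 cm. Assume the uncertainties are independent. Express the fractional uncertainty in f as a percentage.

4.62%

∂f/∂d_o = (d_i/(d_o+d_i))² = 0.179;  ∂f/∂d_i = (d_o/(d_o+d_i))² = 0.333
δf = √((∂f/∂d_o · δd_o)² + (∂f/∂d_i · δd_i)²) = √(0.902 + 0.930) = 1.35 cm
f = 29.3 cm, so δf/f = 1.35/29.3 = 0.0462.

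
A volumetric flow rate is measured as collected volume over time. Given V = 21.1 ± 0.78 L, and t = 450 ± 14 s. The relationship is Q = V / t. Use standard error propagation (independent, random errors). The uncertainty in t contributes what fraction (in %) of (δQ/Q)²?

41.5%

(δQ/Q)² = (1·δV/V)² + (-1·δt/t)²
  V term: (1×0.0370)² = 0.00137
  t term: (-1×0.0311)² = 0.000968
Total = 0.00233. Share from t = 0.000968/0.00233 = 0.415.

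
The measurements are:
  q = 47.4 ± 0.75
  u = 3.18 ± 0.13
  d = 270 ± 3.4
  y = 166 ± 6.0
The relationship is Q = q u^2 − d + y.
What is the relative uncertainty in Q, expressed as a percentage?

10.8%

Let p = q·u^2 = 479. δp/p = √((1·δq/q)² + (2·δu/u)²) = √(0.000250 + 0.00668) = 0.0833, so δp = 39.9.
Q = p − d + y: δQ = √(δp² + δd² + δy²) = √(1590 + 11.6 + 36.0) = 40.5
Q = 375, so δQ/Q = 40.5/375 = 0.108.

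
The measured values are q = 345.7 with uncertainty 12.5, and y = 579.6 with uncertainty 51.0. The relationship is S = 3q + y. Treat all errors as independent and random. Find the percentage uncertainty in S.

3.92%

Absolute uncertainties add in quadrature for a linear combination:
  (3·δq)² = 1410;  (δy)² = 2600
δS = √(4010) = 63.3
S = 1617, so δS/S = 63.3/1617 = 0.0392.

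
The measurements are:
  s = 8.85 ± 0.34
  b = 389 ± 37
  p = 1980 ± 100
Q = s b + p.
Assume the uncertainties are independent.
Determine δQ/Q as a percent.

6.77%

Let w = s·b = 3440. δw/w = √((1·δs/s)² + (1·δb/b)²) = √(0.00148 + 0.00905) = 0.103, so δw = 353.
Q = w + p: δQ = √(δw² + δp²) = √(1.25e+05 + 10000) = 367
Q = 5420, so δQ/Q = 367/5420 = 0.0677.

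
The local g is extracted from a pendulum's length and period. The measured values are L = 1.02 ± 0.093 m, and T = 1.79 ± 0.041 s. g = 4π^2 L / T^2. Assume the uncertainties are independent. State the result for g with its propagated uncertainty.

For a monomial g ∝ L, T^-2, fractional errors add in quadrature:
  (1·δL/L)² = (1×0.0912)² = 0.00831;  (-2·δT/T)² = (-2×0.0229)² = 0.00210
δg/g = √(0.0104) = 0.102
g = 12.6 m/s^2, so δg = 0.102 × 12.6 = 1.28 m/s^2.

12.6 ± 1.28 m/s^2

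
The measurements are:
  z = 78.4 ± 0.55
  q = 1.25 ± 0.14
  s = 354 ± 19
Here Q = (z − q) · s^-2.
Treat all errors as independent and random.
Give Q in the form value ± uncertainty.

(6.16 ± 0.662) × 10^-4

Let u = z − q = 77.2. δu = √(δz² + δq²) = √(0.303 + 0.0196) = 0.568, so δu/u = 0.00736.
Q is then a monomial in u, s:
δQ/Q = √((δu/u)² + (-2·δs/s)²) = √(5.41e-05 + 0.0115) = 0.108
Q = 0.000616, so δQ = 0.108 × 0.000616 = 6.62e-05.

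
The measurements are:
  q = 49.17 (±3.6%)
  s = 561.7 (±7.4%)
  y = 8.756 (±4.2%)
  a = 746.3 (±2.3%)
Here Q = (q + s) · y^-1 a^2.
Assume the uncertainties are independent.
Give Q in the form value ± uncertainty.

(3.886 ± 0.359) × 10^7

Let u = q + s = 610.9. δu = √(δq² + δs²) = √(3.13 + 1730) = 41.6, so δu/u = 0.0681.
Q is then a monomial in u, y, a:
δQ/Q = √((δu/u)² + (-1·δy/y)² + (2·δa/a)²) = √(0.00464 + 0.00176 + 0.00212) = 0.0923
Q = 3.886e+07, so δQ = 0.0923 × 3.886e+07 = 3.59e+06.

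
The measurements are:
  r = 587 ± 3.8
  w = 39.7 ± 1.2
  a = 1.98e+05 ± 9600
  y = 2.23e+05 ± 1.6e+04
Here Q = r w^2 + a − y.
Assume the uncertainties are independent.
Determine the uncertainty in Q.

Let p = r·w^2 = 9.25e+05. δp/p = √((1·δr/r)² + (2·δw/w)²) = √(4.19e-05 + 0.00365) = 0.0608, so δp = 56200.
Q = p + a − y: δQ = √(δp² + δa² + δy²) = √(3.16e+09 + 9.22e+07 + 2.56e+08) = 59300

59300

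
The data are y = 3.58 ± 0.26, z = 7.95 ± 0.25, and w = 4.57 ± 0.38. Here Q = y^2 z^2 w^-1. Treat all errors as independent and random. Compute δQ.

31.7

Q is a product of powers, so relative uncertainties combine in quadrature:
  (2·δy/y)² = (2×0.0726)² = 0.0211;  (2·δz/z)² = (2×0.0314)² = 0.00396;  (-1·δw/w)² = (-1×0.0832)² = 0.00691
δQ/Q = √(0.0320) = 0.179
Q = 177, so δQ = 0.179 × 177 = 31.7.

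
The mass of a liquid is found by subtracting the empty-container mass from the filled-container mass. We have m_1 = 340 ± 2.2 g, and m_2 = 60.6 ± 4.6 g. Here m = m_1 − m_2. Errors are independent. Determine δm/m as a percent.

m is a linear combination, so absolute uncertainties add in quadrature:
  (δm_1)² = 4.84;  (δm_2)² = 21.2
δm = √(26.0) = 5.10 g
m = 279 g, so δm/m = 5.10/279 = 0.0182.

1.82%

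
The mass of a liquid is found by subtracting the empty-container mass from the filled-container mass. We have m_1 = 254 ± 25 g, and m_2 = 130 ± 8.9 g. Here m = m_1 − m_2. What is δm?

Each term contributes (cᵢ δxᵢ)² to (δm)²:
  (δm_1)² = 625;  (δm_2)² = 79.2
δm = √(704) = 26.5 g

26.5 g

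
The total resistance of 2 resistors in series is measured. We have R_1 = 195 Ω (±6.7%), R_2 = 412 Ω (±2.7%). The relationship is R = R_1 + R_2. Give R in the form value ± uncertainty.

Sums and differences: (δR)² = Σ (cᵢ δxᵢ)².
  (δR_1)² = 171;  (δR_2)² = 124
δR = √(294) = 17.2 Ω
R = 607 Ω.

607 ± 17.2 Ω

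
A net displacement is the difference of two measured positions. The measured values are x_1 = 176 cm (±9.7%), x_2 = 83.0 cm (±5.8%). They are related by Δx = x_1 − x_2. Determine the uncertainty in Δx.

17.7 cm

Δx is a linear combination, so absolute uncertainties add in quadrature:
  (δx_1)² = 291;  (δx_2)² = 23.2
δΔx = √(315) = 17.7 cm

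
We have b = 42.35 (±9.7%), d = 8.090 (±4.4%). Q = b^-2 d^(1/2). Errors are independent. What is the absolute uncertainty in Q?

0.000310

For a monomial Q ∝ b^-2, d^(1/2), fractional errors add in quadrature:
  (-2·δb/b)² = (-2×0.0970)² = 0.0376;  (½·δd/d)² = (0.5×0.0440)² = 0.000484
δQ/Q = √(0.0381) = 0.195
Q = 0.001586, so δQ = 0.195 × 0.001586 = 0.000310.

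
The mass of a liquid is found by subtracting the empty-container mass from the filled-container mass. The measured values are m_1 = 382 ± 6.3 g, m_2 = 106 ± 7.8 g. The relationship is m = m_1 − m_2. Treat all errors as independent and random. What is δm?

10.0 g

For a sum/difference, combine absolute errors in quadrature:
  (δm_1)² = 39.7;  (δm_2)² = 60.8
δm = √(101) = 10.0 g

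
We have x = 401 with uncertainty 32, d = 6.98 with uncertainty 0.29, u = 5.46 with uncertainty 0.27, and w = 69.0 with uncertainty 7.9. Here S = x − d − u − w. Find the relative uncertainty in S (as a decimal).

Each term contributes (cᵢ δxᵢ)² to (δS)²:
  (δx)² = 1020;  (δd)² = 0.0841;  (δu)² = 0.0729;  (δw)² = 62.4
δS = √(1090) = 33.0
S = 320, so δS/S = 33.0/320 = 0.103.

0.103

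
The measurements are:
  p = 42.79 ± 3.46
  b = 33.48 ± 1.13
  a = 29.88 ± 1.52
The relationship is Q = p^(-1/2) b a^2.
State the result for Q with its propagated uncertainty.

Since Q is a product/quotient, work with relative uncertainties:
  (−½·δp/p)² = (-0.5×0.0809)² = 0.00163;  (1·δb/b)² = (1×0.0338)² = 0.00114;  (2·δa/a)² = (2×0.0509)² = 0.0104
δQ/Q = √(0.0131) = 0.115
Q = 4570, so δQ = 0.115 × 4570 = 524.

4570 ± 524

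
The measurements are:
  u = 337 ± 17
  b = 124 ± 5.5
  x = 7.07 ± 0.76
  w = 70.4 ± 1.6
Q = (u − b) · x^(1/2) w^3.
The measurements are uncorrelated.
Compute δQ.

2.39e+07

Let h = u − b = 213. δh = √(δu² + δb²) = √(289 + 30.2) = 17.9, so δh/h = 0.0839.
Q is then a monomial in h, x, w:
δQ/Q = √((δh/h)² + (½·δx/x)² + (3·δw/w)²) = √(0.00704 + 0.00289 + 0.00465) = 0.121
Q = 1.98e+08, so δQ = 0.121 × 1.98e+08 = 2.39e+07.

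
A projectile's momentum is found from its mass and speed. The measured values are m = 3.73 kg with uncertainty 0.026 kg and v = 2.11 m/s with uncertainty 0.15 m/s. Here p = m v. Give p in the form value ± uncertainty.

Since p is a product/quotient, work with relative uncertainties:
  (1·δm/m)² = (1×0.00697)² = 4.86e-05;  (1·δv/v)² = (1×0.0711)² = 0.00505
δp/p = √(0.00510) = 0.0714
p = 7.87 kg·m/s, so δp = 0.0714 × 7.87 = 0.562 kg·m/s.

7.87 ± 0.562 kg·m/s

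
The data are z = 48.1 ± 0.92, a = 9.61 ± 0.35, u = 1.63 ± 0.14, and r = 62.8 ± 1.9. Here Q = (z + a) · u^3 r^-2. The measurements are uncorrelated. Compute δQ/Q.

0.265

Let w = z + a = 57.7. δw = √(δz² + δa²) = √(0.846 + 0.122) = 0.984, so δw/w = 0.0171.
Q is then a monomial in w, u, r:
δQ/Q = √((δw/w)² + (3·δu/u)² + (-2·δr/r)²) = √(0.000291 + 0.0664 + 0.00366) = 0.265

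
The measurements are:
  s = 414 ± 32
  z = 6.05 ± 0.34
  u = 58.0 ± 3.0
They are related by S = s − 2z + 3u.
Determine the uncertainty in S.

33.2

Absolute uncertainties add in quadrature for a linear combination:
  (δs)² = 1020;  (2·δz)² = 0.462;  (3·δu)² = 81.0
δS = √(1110) = 33.2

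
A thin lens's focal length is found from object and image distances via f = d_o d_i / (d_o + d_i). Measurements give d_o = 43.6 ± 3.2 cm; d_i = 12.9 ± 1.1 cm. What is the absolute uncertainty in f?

∂f/∂d_o = (d_i/(d_o+d_i))² = 0.0521;  ∂f/∂d_i = (d_o/(d_o+d_i))² = 0.595
δf = √((∂f/∂d_o · δd_o)² + (∂f/∂d_i · δd_i)²) = √(0.0278 + 0.429) = 0.676 cm

0.676 cm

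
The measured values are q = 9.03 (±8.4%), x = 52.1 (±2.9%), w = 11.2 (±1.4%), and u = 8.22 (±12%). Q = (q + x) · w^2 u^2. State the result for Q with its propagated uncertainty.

Let h = q + x = 61.1. δh = √(δq² + δx²) = √(0.575 + 2.28) = 1.69, so δh/h = 0.0277.
Q is then a monomial in h, w, u:
δQ/Q = √((δh/h)² + (2·δw/w)² + (2·δu/u)²) = √(0.000765 + 0.000784 + 0.0576) = 0.243
Q = 5.18e+05, so δQ = 0.243 × 5.18e+05 = 1.26e+05.

(5.18 ± 1.26) × 10^5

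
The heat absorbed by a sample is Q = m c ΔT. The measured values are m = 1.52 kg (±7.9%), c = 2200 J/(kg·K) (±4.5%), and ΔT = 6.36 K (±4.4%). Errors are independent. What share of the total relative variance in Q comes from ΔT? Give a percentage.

19.0%

(δQ/Q)² = (1·δm/m)² + (1·δc/c)² + (1·δΔT/ΔT)²
  m term: (1×0.0790)² = 0.00624
  c term: (1×0.0450)² = 0.00202
  ΔT term: (1×0.0440)² = 0.00194
Total = 0.0102. Share from ΔT = 0.00194/0.0102 = 0.190.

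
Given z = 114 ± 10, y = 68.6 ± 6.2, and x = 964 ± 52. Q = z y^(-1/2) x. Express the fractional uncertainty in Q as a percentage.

Products/powers → add relative errors in quadrature, weighted by exponent:
  (1·δz/z)² = (1×0.0877)² = 0.00769;  (−½·δy/y)² = (-0.5×0.0904)² = 0.00204;  (1·δx/x)² = (1×0.0539)² = 0.00291
δQ/Q = √(0.0126) = 0.112

11.2%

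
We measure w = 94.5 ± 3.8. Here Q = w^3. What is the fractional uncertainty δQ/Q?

Q ∝ w^3, so δQ/Q = |3| · δw/w = 3 × 0.0402 = 0.121.

0.121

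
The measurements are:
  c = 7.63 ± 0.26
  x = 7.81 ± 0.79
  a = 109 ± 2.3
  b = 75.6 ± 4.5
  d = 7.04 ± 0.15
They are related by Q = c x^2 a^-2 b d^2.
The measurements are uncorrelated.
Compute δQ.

32.6

Relative error in a monomial: (δQ/Q)² = Σ (nᵢ · δxᵢ/xᵢ)².
  (1·δc/c)² = (1×0.0341)² = 0.00116;  (2·δx/x)² = (2×0.101)² = 0.0409;  (-2·δa/a)² = (-2×0.0211)² = 0.00178;  (1·δb/b)² = (1×0.0595)² = 0.00354;  (2·δd/d)² = (2×0.0213)² = 0.00182
δQ/Q = √(0.0492) = 0.222
Q = 147, so δQ = 0.222 × 147 = 32.6.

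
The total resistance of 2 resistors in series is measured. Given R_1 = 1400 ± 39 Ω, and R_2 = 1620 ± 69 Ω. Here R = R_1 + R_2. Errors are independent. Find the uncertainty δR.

79.3 Ω

Each term contributes (cᵢ δxᵢ)² to (δR)²:
  (δR_1)² = 1520;  (δR_2)² = 4760
δR = √(6280) = 79.3 Ω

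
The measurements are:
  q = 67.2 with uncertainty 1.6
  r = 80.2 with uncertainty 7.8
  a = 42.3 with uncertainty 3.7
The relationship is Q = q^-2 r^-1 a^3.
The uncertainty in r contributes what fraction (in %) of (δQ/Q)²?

(δQ/Q)² = (-2·δq/q)² + (-1·δr/r)² + (3·δa/a)²
  q term: (-2×0.0238)² = 0.00227
  r term: (-1×0.0973)² = 0.00946
  a term: (3×0.0875)² = 0.0689
Total = 0.0806. Share from r = 0.00946/0.0806 = 0.117.

11.7%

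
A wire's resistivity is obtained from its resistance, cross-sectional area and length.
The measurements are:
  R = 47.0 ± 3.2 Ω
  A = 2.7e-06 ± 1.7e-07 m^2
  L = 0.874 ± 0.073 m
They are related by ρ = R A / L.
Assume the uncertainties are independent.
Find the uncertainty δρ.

ρ is a product of powers, so relative uncertainties combine in quadrature:
  (1·δR/R)² = (1×0.0681)² = 0.00464;  (1·δA/A)² = (1×0.0630)² = 0.00396;  (-1·δL/L)² = (-1×0.0835)² = 0.00698
δρ/ρ = √(0.0156) = 0.125
ρ = 0.000145 Ω·m, so δρ = 0.125 × 0.000145 = 1.81e-05 Ω·m.

1.81e-05 Ω·m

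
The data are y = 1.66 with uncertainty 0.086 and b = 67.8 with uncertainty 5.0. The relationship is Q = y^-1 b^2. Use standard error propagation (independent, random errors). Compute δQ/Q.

Products/powers → add relative errors in quadrature, weighted by exponent:
  (-1·δy/y)² = (-1×0.0518)² = 0.00268;  (2·δb/b)² = (2×0.0737)² = 0.0218
δQ/Q = √(0.0244) = 0.156

0.156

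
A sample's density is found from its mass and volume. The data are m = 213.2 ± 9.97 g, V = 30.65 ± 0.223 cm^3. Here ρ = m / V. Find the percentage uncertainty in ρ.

Since ρ is a product/quotient, work with relative uncertainties:
  (1·δm/m)² = (1×0.0468)² = 0.00219;  (-1·δV/V)² = (-1×0.00728)² = 5.29e-05
δρ/ρ = √(0.00224) = 0.0473

4.73%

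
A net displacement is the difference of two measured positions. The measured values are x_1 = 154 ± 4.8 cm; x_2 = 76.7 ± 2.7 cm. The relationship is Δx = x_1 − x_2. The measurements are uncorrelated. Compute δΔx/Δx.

Each term contributes (cᵢ δxᵢ)² to (δΔx)²:
  (δx_1)² = 23.0;  (δx_2)² = 7.29
δΔx = √(30.3) = 5.51 cm
Δx = 77.3 cm, so δΔx/Δx = 5.51/77.3 = 0.0712.

0.0712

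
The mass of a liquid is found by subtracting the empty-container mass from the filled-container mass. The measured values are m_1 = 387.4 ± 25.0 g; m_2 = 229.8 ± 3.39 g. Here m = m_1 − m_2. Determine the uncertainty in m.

25.2 g

m is a linear combination, so absolute uncertainties add in quadrature:
  (δm_1)² = 625;  (δm_2)² = 11.5
δm = √(636) = 25.2 g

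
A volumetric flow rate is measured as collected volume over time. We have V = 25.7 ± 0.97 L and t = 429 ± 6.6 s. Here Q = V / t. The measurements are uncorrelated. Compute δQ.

0.00244 L/s

Relative error in a monomial: (δQ/Q)² = Σ (nᵢ · δxᵢ/xᵢ)².
  (1·δV/V)² = (1×0.0377)² = 0.00142;  (-1·δt/t)² = (-1×0.0154)² = 0.000237
δQ/Q = √(0.00166) = 0.0408
Q = 0.0599 L/s, so δQ = 0.0408 × 0.0599 = 0.00244 L/s.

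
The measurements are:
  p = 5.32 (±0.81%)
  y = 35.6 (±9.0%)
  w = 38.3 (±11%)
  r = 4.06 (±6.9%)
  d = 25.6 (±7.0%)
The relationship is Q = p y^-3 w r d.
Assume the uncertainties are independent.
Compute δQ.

0.144

Each factor contributes (exponent × relative error)² to (δQ/Q)²:
  (1·δp/p)² = (1×0.00810)² = 6.56e-05;  (-3·δy/y)² = (-3×0.0900)² = 0.0729;  (1·δw/w)² = (1×0.110)² = 0.0121;  (1·δr/r)² = (1×0.0690)² = 0.00476;  (1·δd/d)² = (1×0.0700)² = 0.00490
δQ/Q = √(0.0947) = 0.308
Q = 0.469, so δQ = 0.308 × 0.469 = 0.144.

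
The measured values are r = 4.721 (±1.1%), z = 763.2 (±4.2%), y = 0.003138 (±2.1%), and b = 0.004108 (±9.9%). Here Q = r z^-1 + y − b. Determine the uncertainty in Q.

0.000492

Let p = r·z^-1 = 0.006186. δp/p = √((1·δr/r)² + (-1·δz/z)²) = √(0.000121 + 0.00176) = 0.0434, so δp = 0.000269.
Q = p + y − b: δQ = √(δp² + δy² + δb²) = √(7.21e-08 + 4.34e-09 + 1.65e-07) = 0.000492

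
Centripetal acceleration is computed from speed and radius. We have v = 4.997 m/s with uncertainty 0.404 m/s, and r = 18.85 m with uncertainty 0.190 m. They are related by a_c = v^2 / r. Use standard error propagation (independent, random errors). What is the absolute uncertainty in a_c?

0.215 m/s^2

For a monomial a_c ∝ v^2, r^-1, fractional errors add in quadrature:
  (2·δv/v)² = (2×0.0808)² = 0.0261;  (-1·δr/r)² = (-1×0.0101)² = 0.000102
δa_c/a_c = √(0.0262) = 0.162
a_c = 1.325 m/s^2, so δa_c = 0.162 × 1.325 = 0.215 m/s^2.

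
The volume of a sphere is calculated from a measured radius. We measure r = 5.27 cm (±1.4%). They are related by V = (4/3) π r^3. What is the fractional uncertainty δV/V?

0.0420

V ∝ r^3, so δV/V = |3| · δr/r = 3 × 0.0140 = 0.0420.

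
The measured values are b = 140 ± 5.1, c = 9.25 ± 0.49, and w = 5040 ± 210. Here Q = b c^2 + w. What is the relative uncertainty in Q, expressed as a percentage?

Let p = b·c^2 = 12000. δp/p = √((1·δb/b)² + (2·δc/c)²) = √(0.00133 + 0.0112) = 0.112, so δp = 1340.
Q = p + w: δQ = √(δp² + δw²) = √(1.8e+06 + 44100) = 1360
Q = 17000, so δQ/Q = 1360/17000 = 0.0798.

7.98%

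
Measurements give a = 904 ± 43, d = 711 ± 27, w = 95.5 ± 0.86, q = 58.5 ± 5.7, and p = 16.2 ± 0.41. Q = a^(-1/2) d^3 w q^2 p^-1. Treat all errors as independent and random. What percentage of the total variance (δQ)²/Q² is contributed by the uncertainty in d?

(δQ/Q)² = (−½·δa/a)² + (3·δd/d)² + (1·δw/w)² + (2·δq/q)² + (-1·δp/p)²
  a term: (-0.5×0.0476)² = 0.000566
  d term: (3×0.0380)² = 0.0130
  w term: (1×0.00901)² = 8.11e-05
  q term: (2×0.0974)² = 0.0380
  p term: (-1×0.0253)² = 0.000641
Total = 0.0522. Share from d = 0.0130/0.0522 = 0.248.

24.8%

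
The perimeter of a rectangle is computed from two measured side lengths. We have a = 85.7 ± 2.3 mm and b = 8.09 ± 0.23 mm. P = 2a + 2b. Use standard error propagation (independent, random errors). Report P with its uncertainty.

P is a linear combination, so absolute uncertainties add in quadrature:
  (2·δa)² = 21.2;  (2·δb)² = 0.212
δP = √(21.4) = 4.62 mm
P = 188 mm.

188 ± 4.62 mm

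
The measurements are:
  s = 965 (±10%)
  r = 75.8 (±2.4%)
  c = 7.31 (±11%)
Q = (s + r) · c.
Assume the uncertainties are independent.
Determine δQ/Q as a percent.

14.4%

Let u = s + r = 1040. δu = √(δs² + δr²) = √(9310 + 3.31) = 96.5, so δu/u = 0.0927.
Q is then a monomial in u, c:
δQ/Q = √((δu/u)² + (1·δc/c)²) = √(0.00860 + 0.0121) = 0.144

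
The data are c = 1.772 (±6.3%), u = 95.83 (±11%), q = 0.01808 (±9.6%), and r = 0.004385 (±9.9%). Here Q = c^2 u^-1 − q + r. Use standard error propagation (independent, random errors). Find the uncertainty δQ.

Let p = c^2·u^-1 = 0.03277. δp/p = √((2·δc/c)² + (-1·δu/u)²) = √(0.0159 + 0.0121) = 0.167, so δp = 0.00548.
Q = p − q + r: δQ = √(δp² + δq² + δr²) = √(3e-05 + 3.01e-06 + 1.88e-07) = 0.00577

0.00577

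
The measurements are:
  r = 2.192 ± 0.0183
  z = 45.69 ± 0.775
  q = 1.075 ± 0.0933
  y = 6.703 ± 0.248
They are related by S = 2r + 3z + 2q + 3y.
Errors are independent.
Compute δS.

Absolute uncertainties add in quadrature for a linear combination:
  (2·δr)² = 0.00134;  (3·δz)² = 5.41;  (2·δq)² = 0.0348;  (3·δy)² = 0.554
δS = √(6.00) = 2.45

2.45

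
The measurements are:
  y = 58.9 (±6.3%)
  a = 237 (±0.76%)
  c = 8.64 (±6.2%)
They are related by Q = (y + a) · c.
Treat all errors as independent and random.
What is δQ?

162

Let u = y + a = 296. δu = √(δy² + δa²) = √(13.8 + 3.24) = 4.12, so δu/u = 0.0139.
Q is then a monomial in u, c:
δQ/Q = √((δu/u)² + (1·δc/c)²) = √(0.000194 + 0.00384) = 0.0635
Q = 2560, so δQ = 0.0635 × 2560 = 162.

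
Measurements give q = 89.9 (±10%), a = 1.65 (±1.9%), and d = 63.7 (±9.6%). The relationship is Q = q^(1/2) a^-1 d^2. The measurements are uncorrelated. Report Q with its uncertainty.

Since Q is a product/quotient, work with relative uncertainties:
  (½·δq/q)² = (0.5×0.100)² = 0.00250;  (-1·δa/a)² = (-1×0.0190)² = 0.000361;  (2·δd/d)² = (2×0.0960)² = 0.0369
δQ/Q = √(0.0397) = 0.199
Q = 23300, so δQ = 0.199 × 23300 = 4650.

23300 ± 4650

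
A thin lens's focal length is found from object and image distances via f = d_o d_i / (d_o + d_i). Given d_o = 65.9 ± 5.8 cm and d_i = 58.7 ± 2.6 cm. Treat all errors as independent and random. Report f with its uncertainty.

31.0 ± 1.48 cm

∂f/∂d_o = (d_i/(d_o+d_i))² = 0.222;  ∂f/∂d_i = (d_o/(d_o+d_i))² = 0.280
δf = √((∂f/∂d_o · δd_o)² + (∂f/∂d_i · δd_i)²) = √(1.66 + 0.529) = 1.48 cm
f = 31.0 cm.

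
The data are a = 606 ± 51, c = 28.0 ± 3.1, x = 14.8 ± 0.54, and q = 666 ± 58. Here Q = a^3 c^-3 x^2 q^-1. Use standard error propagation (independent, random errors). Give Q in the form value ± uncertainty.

Q is a product of powers, so relative uncertainties combine in quadrature:
  (3·δa/a)² = (3×0.0842)² = 0.0637;  (-3·δc/c)² = (-3×0.111)² = 0.110;  (2·δx/x)² = (2×0.0365)² = 0.00533;  (-1·δq/q)² = (-1×0.0871)² = 0.00758
δQ/Q = √(0.187) = 0.432
Q = 3330, so δQ = 0.432 × 3330 = 1440.

3330 ± 1440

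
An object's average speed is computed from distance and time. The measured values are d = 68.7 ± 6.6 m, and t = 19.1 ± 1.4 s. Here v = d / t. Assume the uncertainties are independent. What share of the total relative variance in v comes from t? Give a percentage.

36.8%

(δv/v)² = (1·δd/d)² + (-1·δt/t)²
  d term: (1×0.0961)² = 0.00923
  t term: (-1×0.0733)² = 0.00537
Total = 0.0146. Share from t = 0.00537/0.0146 = 0.368.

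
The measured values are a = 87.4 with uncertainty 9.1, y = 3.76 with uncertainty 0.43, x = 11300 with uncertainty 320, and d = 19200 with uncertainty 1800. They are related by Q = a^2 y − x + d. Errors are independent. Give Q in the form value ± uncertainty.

36600 ± 7060

Let p = a^2·y = 28700. δp/p = √((2·δa/a)² + (1·δy/y)²) = √(0.0434 + 0.0131) = 0.238, so δp = 6820.
Q = p − x + d: δQ = √(δp² + δx² + δd²) = √(4.66e+07 + 1.02e+05 + 3.24e+06) = 7060
Q = 36600.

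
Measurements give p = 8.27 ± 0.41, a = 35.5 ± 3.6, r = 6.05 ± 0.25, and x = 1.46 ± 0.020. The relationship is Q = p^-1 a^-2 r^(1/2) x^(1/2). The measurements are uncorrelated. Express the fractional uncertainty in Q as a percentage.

21.0%

For a monomial Q ∝ p^-1, a^-2, r^(1/2), x^(1/2), fractional errors add in quadrature:
  (-1·δp/p)² = (-1×0.0496)² = 0.00246;  (-2·δa/a)² = (-2×0.101)² = 0.0411;  (½·δr/r)² = (0.5×0.0413)² = 0.000427;  (½·δx/x)² = (0.5×0.0137)² = 4.69e-05
δQ/Q = √(0.0441) = 0.210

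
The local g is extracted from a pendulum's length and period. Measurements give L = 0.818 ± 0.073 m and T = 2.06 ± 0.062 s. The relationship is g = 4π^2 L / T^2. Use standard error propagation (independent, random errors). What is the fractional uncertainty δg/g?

Relative error in a monomial: (δg/g)² = Σ (nᵢ · δxᵢ/xᵢ)².
  (1·δL/L)² = (1×0.0892)² = 0.00796;  (-2·δT/T)² = (-2×0.0301)² = 0.00362
δg/g = √(0.0116) = 0.108

0.108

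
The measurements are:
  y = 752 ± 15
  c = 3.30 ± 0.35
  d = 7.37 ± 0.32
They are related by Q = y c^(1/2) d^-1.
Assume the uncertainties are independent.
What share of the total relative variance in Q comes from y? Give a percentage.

7.81%

(δQ/Q)² = (1·δy/y)² + (½·δc/c)² + (-1·δd/d)²
  y term: (1×0.0199)² = 0.000398
  c term: (0.5×0.106)² = 0.00281
  d term: (-1×0.0434)² = 0.00189
Total = 0.00510. Share from y = 0.000398/0.00510 = 0.0781.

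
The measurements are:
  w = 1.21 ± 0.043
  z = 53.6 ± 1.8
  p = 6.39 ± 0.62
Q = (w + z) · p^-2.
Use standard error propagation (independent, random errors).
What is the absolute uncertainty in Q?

Let u = w + z = 54.8. δu = √(δw² + δz²) = √(0.00185 + 3.24) = 1.80, so δu/u = 0.0329.
Q is then a monomial in u, p:
δQ/Q = √((δu/u)² + (-2·δp/p)²) = √(0.00108 + 0.0377) = 0.197
Q = 1.34, so δQ = 0.197 × 1.34 = 0.264.

0.264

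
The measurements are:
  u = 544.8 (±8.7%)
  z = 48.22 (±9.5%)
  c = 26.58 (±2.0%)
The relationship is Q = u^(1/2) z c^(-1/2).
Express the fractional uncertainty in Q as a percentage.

Each factor contributes (exponent × relative error)² to (δQ/Q)²:
  (½·δu/u)² = (0.5×0.0870)² = 0.00189;  (1·δz/z)² = (1×0.0950)² = 0.00903;  (−½·δc/c)² = (-0.5×0.0200)² = 0.000100
δQ/Q = √(0.0110) = 0.105

10.5%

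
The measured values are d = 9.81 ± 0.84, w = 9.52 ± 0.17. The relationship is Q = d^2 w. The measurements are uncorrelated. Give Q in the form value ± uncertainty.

Q is a product of powers, so relative uncertainties combine in quadrature:
  (2·δd/d)² = (2×0.0856)² = 0.0293;  (1·δw/w)² = (1×0.0179)² = 0.000319
δQ/Q = √(0.0296) = 0.172
Q = 916, so δQ = 0.172 × 916 = 158.

916 ± 158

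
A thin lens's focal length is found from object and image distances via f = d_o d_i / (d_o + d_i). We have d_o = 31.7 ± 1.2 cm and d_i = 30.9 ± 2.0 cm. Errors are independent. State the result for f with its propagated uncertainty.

15.6 ± 0.590 cm

∂f/∂d_o = (d_i/(d_o+d_i))² = 0.244;  ∂f/∂d_i = (d_o/(d_o+d_i))² = 0.256
δf = √((∂f/∂d_o · δd_o)² + (∂f/∂d_i · δd_i)²) = √(0.0855 + 0.263) = 0.590 cm
f = 15.6 cm.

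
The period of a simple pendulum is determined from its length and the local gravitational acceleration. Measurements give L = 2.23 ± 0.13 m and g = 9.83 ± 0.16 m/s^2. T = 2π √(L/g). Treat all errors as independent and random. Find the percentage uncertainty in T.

T is a product of powers, so relative uncertainties combine in quadrature:
  (½·δL/L)² = (0.5×0.0583)² = 0.000850;  (−½·δg/g)² = (-0.5×0.0163)² = 6.62e-05
δT/T = √(0.000916) = 0.0303

3.03%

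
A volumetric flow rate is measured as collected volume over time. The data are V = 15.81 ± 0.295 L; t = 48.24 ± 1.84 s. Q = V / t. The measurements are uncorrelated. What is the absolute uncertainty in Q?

Each factor contributes (exponent × relative error)² to (δQ/Q)²:
  (1·δV/V)² = (1×0.0187)² = 0.000348;  (-1·δt/t)² = (-1×0.0381)² = 0.00145
δQ/Q = √(0.00180) = 0.0425
Q = 0.3277 L/s, so δQ = 0.0425 × 0.3277 = 0.0139 L/s.

0.0139 L/s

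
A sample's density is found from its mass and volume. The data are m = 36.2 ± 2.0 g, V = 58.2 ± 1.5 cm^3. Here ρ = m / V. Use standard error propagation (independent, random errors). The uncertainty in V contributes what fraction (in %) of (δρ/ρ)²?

17.9%

(δρ/ρ)² = (1·δm/m)² + (-1·δV/V)²
  m term: (1×0.0552)² = 0.00305
  V term: (-1×0.0258)² = 0.000664
Total = 0.00372. Share from V = 0.000664/0.00372 = 0.179.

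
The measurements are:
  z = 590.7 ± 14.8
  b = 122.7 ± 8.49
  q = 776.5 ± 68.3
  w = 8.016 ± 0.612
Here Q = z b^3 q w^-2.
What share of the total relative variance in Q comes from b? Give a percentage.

57.6%

(δQ/Q)² = (1·δz/z)² + (3·δb/b)² + (1·δq/q)² + (-2·δw/w)²
  z term: (1×0.0251)² = 0.000628
  b term: (3×0.0692)² = 0.0431
  q term: (1×0.0880)² = 0.00774
  w term: (-2×0.0763)² = 0.0233
Total = 0.0748. Share from b = 0.0431/0.0748 = 0.576.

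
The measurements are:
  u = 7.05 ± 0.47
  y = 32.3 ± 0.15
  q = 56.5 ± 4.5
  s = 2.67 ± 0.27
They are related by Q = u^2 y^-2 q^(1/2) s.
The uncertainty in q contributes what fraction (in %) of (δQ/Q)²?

(δQ/Q)² = (2·δu/u)² + (-2·δy/y)² + (½·δq/q)² + (1·δs/s)²
  u term: (2×0.0667)² = 0.0178
  y term: (-2×0.00464)² = 8.63e-05
  q term: (0.5×0.0796)² = 0.00159
  s term: (1×0.101)² = 0.0102
Total = 0.0297. Share from q = 0.00159/0.0297 = 0.0534.

5.34%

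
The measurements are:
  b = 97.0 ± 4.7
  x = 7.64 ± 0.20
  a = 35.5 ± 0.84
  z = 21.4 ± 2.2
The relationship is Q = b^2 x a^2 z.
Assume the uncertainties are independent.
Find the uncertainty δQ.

Relative error in a monomial: (δQ/Q)² = Σ (nᵢ · δxᵢ/xᵢ)².
  (2·δb/b)² = (2×0.0485)² = 0.00939;  (1·δx/x)² = (1×0.0262)² = 0.000685;  (2·δa/a)² = (2×0.0237)² = 0.00224;  (1·δz/z)² = (1×0.103)² = 0.0106
δQ/Q = √(0.0229) = 0.151
Q = 1.94e+09, so δQ = 0.151 × 1.94e+09 = 2.93e+08.

2.93e+08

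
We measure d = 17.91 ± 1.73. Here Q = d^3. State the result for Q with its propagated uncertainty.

Each factor contributes (exponent × relative error)² to (δQ/Q)²:
  (3·δd/d)² = (3×0.0966)² = 0.0840
δQ/Q = √(0.0840) = 0.290
Q = 5745, so δQ = 0.290 × 5745 = 1660.

5745 ± 1660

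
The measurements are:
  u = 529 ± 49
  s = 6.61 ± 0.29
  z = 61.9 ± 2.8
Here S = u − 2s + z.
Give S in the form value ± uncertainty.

S is a linear combination, so absolute uncertainties add in quadrature:
  (δu)² = 2400;  (2·δs)² = 0.336;  (δz)² = 7.84
δS = √(2410) = 49.1
S = 578.

578 ± 49.1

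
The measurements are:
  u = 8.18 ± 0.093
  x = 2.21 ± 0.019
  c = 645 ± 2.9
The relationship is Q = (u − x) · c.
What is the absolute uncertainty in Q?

63.6

Let w = u − x = 5.97. δw = √(δu² + δx²) = √(0.00865 + 0.000361) = 0.0949, so δw/w = 0.0159.
Q is then a monomial in w, c:
δQ/Q = √((δw/w)² + (1·δc/c)²) = √(0.000253 + 2.02e-05) = 0.0165
Q = 3850, so δQ = 0.0165 × 3850 = 63.6.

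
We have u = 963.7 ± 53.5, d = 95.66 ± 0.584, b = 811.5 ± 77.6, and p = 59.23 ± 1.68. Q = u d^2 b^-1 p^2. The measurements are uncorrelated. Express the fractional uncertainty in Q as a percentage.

12.5%

For a monomial Q ∝ u, d^2, b^-1, p^2, fractional errors add in quadrature:
  (1·δu/u)² = (1×0.0555)² = 0.00308;  (2·δd/d)² = (2×0.00610)² = 0.000149;  (-1·δb/b)² = (-1×0.0956)² = 0.00914;  (2·δp/p)² = (2×0.0284)² = 0.00322
δQ/Q = √(0.0156) = 0.125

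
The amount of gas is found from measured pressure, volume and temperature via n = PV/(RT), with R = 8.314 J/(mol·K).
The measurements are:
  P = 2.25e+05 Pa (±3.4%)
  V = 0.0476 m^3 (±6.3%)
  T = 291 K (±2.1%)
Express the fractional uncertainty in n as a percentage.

7.46%

For a monomial n ∝ P, V, T^-1, fractional errors add in quadrature:
  (1·δP/P)² = (1×0.0340)² = 0.00116;  (1·δV/V)² = (1×0.0630)² = 0.00397;  (-1·δT/T)² = (-1×0.0210)² = 0.000441
δn/n = √(0.00557) = 0.0746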